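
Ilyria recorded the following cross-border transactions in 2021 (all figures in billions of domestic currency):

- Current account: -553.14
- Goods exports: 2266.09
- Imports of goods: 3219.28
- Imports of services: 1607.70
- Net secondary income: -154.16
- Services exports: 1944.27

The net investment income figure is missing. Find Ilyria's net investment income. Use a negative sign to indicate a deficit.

217.64

Current account = goods balance + services balance + net primary income + net secondary income
Sum of the known components = -770.78
Net investment income = CA - (known components) = -553.14 - (-770.78) = 217.64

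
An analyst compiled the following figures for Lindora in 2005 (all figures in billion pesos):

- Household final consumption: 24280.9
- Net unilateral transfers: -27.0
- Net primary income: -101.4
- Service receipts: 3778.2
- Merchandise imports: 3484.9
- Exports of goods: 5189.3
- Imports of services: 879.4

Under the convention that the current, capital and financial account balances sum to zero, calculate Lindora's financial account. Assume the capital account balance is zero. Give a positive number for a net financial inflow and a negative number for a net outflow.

Goods balance = 5189.3 - 3484.9 = 1704.4
Services balance = 3778.2 - 879.4 = 2898.8
Trade balance (goods + services) = 1704.4 + 2898.8 = 4603.2
Net primary income = -101.4
Net secondary income = -27.0
Current account = 4603.2 + (-101.4) + (-27.0) = 4474.8
Financial account = -(4474.8) = -4474.8

-4474.8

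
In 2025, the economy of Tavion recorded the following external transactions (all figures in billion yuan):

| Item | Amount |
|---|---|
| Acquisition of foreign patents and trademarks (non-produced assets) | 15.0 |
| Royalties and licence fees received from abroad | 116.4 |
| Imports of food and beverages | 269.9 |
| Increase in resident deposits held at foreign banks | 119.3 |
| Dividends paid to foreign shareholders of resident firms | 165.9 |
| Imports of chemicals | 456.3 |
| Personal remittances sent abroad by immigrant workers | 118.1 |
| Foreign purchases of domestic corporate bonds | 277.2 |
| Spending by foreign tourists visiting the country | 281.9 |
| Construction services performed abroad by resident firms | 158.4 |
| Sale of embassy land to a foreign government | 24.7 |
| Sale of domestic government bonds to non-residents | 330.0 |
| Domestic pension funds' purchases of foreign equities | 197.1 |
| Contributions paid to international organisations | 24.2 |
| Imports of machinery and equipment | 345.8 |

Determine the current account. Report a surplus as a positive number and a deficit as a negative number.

Goods: -269.9 - 456.3 - 345.8 = -1072.0
Services: 116.4 + 158.4 + 281.9 = 556.7
Primary income: -165.9
Secondary income: -118.1 - 24.2 = -142.3
Current account = (-1072.0) + 556.7 + (-165.9) + (-142.3) = -823.5
(Excluded from the current account — capital account: acquisition of foreign patents and trademarks (non-produced assets) 15.0, sale of embassy land to a foreign government 24.7; financial account: increase in resident deposits held at foreign banks 119.3, foreign purchases of domestic corporate bonds 277.2, sale of domestic government bonds to non-residents 330.0, domestic pension funds' purchases of foreign equities 197.1.)

-823.5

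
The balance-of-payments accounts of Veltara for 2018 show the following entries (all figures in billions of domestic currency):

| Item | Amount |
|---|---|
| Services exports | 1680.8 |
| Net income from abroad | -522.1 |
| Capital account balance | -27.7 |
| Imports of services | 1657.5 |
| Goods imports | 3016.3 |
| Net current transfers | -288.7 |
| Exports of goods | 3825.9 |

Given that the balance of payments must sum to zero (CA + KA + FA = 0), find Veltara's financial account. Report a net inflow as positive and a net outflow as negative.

5.6

Goods balance = 3825.9 - 3016.3 = 809.6
Services balance = 1680.8 - 1657.5 = 23.3
Trade balance (goods + services) = 809.6 + 23.3 = 832.9
Net primary income = -522.1
Net secondary income = -288.7
Current account = 832.9 + (-522.1) + (-288.7) = 22.1
Financial account = -(22.1 + (-27.7)) = 5.6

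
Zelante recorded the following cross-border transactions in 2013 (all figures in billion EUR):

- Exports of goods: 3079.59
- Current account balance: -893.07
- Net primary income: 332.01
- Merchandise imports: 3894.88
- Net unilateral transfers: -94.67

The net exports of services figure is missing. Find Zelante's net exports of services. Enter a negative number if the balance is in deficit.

Current account = goods balance + services balance + net primary income + net secondary income
Sum of the known components = -577.95
Net exports of services = CA - (known components) = -893.07 - (-577.95) = -315.12

-315.12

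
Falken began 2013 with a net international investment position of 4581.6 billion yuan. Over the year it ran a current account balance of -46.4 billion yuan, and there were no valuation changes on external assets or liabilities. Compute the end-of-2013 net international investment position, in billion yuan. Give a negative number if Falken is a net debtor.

With no valuation effects, change in NIIP = current account = -46.4
End-of-year NIIP = 4581.6 + (-46.4) = 4535.2

4535.2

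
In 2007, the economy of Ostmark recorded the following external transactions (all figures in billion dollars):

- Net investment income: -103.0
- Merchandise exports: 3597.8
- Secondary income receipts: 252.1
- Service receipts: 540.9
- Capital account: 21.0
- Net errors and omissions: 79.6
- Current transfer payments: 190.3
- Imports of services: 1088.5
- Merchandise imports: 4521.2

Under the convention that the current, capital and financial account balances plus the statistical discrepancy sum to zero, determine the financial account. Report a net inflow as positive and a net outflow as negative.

Goods balance = 3597.8 - 4521.2 = -923.4
Services balance = 540.9 - 1088.5 = -547.6
Trade balance (goods + services) = -923.4 + (-547.6) = -1471.0
Net primary income = -103.0
Net secondary income = 252.1 - 190.3 = 61.8
Current account = -1471.0 + (-103.0) + 61.8 = -1512.2
Financial account = -(-1512.2 + 21.0 + 79.6) = 1411.6

1411.6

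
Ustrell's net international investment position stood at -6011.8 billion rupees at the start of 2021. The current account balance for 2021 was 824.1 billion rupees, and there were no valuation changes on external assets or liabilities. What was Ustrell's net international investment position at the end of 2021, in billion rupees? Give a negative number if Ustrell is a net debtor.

-5187.7

With no valuation effects, change in NIIP = current account = 824.1
End-of-year NIIP = -6011.8 + 824.1 = -5187.7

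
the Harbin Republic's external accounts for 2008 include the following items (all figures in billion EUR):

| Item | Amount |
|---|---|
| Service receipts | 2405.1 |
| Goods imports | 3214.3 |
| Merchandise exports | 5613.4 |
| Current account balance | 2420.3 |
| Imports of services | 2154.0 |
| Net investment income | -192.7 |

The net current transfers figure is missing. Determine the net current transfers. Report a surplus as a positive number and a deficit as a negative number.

-37.2

Current account = goods balance + services balance + net primary income + net secondary income
Sum of the known components = 2457.5
Net current transfers = CA - (known components) = 2420.3 - 2457.5 = -37.2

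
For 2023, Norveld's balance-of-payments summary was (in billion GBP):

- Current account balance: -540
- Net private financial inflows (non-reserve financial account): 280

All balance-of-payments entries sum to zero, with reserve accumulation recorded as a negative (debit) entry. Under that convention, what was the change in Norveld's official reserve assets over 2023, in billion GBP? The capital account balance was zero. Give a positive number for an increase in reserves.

-260

Official reserve transactions balance = -((-540) + 280) = 260
An accumulation of reserves is recorded as a debit (negative entry), so the change in the stock of reserves is the negative of that balance.
Change in official reserves = -(260) = -260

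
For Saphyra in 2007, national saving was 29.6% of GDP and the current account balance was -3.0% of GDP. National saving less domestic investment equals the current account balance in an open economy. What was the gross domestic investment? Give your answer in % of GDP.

S - I = CA (net lending to the rest of the world).
I = S - CA = 29.6 - (-3.0) = 32.6

32.6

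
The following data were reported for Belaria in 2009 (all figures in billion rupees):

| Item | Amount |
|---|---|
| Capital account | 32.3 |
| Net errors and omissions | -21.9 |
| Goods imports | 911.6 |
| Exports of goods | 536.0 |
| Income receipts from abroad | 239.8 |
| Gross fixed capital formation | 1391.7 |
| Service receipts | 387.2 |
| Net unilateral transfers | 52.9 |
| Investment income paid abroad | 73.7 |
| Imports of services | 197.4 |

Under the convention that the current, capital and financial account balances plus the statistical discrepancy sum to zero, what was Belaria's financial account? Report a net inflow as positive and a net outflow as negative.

-43.6

Goods balance = 536.0 - 911.6 = -375.6
Services balance = 387.2 - 197.4 = 189.8
Trade balance (goods + services) = -375.6 + 189.8 = -185.8
Net primary income = 239.8 - 73.7 = 166.1
Net secondary income = 52.9
Current account = -185.8 + 166.1 + 52.9 = 33.2
Financial account = -(33.2 + 32.3 + (-21.9)) = -43.6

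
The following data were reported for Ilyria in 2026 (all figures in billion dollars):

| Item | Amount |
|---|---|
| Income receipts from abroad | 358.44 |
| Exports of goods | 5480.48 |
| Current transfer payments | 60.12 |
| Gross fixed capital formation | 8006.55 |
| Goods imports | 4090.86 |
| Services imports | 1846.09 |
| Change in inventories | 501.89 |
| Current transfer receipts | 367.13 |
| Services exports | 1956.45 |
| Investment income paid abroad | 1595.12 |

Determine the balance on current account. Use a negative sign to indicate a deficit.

Goods balance = 5480.48 - 4090.86 = 1389.62
Services balance = 1956.45 - 1846.09 = 110.36
Trade balance (goods + services) = 1389.62 + 110.36 = 1499.98
Net primary income = 358.44 - 1595.12 = -1236.68
Net secondary income = 367.13 - 60.12 = 307.01
Current account = 1499.98 + (-1236.68) + 307.01 = 570.31

570.31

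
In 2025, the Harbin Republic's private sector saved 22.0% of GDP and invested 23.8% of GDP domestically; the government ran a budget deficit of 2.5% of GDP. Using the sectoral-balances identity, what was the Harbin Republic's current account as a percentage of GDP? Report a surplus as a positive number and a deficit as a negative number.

By the sectoral-balances identity, CA = (S_private - I) + (T - G).
Private balance = 22.0 - 23.8 = -1.8
Government balance (T - G) = -2.5
CA = -1.8 + (-2.5) = -4.3

-4.3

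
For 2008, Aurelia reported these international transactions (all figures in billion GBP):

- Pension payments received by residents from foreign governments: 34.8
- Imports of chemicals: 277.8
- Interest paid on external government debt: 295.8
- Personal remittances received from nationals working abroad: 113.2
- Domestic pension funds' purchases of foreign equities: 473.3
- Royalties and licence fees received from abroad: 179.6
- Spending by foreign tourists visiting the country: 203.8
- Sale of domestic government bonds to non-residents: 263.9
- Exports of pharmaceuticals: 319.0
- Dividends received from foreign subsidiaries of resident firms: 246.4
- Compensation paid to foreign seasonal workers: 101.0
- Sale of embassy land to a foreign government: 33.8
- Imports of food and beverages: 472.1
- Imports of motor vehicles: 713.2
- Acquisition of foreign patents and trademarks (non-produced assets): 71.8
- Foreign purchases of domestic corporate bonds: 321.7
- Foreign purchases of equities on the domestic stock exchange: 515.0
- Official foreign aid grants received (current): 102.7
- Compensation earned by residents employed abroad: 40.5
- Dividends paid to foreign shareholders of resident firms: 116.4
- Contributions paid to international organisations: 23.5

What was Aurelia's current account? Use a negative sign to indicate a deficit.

-759.8

Goods: -277.8 - 713.2 + 319.0 - 472.1 = -1144.1
Services: 179.6 + 203.8 = 383.4
Primary income: 40.5 - 101.0 - 295.8 + 246.4 - 116.4 = -226.3
Secondary income: 102.7 + 34.8 - 23.5 + 113.2 = 227.2
Current account = (-1144.1) + 383.4 + (-226.3) + 227.2 = -759.8
(Excluded from the current account — financial account: domestic pension funds' purchases of foreign equities 473.3, sale of domestic government bonds to non-residents 263.9, foreign purchases of domestic corporate bonds 321.7, foreign purchases of equities on the domestic stock exchange 515.0; capital account: sale of embassy land to a foreign government 33.8, acquisition of foreign patents and trademarks (non-produced assets) 71.8.)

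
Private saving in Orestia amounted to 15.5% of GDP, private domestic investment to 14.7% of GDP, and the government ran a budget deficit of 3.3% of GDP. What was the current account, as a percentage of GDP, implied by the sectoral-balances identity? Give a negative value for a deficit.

By the sectoral-balances identity, CA = (S_private - I) + (T - G).
Private balance = 15.5 - 14.7 = 0.8
Government balance (T - G) = -3.3
CA = 0.8 + (-3.3) = -2.5

-2.5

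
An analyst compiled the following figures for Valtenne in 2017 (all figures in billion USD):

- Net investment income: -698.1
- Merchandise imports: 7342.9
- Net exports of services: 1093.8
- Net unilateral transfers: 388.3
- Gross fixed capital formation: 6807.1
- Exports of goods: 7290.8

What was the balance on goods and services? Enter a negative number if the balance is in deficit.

1041.7

Goods balance = 7290.8 - 7342.9 = -52.1
Services balance = 1093.8
Trade balance (goods + services) = -52.1 + 1093.8 = 1041.7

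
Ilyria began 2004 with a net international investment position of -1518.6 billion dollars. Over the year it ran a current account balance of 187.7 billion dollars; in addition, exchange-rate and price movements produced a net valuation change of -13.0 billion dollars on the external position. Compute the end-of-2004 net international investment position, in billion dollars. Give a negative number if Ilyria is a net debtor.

-1343.9

Change in NIIP = current account + net valuation change = 187.7 + (-13.0) = 174.7
End-of-year NIIP = -1518.6 + 174.7 = -1343.9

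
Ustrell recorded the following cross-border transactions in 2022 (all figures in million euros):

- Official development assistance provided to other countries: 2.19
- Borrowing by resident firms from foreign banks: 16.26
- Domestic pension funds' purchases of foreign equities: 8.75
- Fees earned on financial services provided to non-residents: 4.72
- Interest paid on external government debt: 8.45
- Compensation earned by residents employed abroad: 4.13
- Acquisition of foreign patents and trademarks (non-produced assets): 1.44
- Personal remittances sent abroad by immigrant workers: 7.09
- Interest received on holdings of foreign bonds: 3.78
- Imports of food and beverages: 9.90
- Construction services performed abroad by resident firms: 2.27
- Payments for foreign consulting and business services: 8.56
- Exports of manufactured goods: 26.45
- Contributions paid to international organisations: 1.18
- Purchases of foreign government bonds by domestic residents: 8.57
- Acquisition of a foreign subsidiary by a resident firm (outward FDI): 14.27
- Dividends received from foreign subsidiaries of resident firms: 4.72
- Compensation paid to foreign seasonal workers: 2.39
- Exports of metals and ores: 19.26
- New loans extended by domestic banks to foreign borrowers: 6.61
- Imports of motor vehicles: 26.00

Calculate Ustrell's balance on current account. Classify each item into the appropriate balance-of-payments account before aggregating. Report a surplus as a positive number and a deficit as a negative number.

Goods: 19.26 - 9.90 - 26.00 + 26.45 = 9.81
Services: 4.72 + 2.27 - 8.56 = -1.57
Primary income: 3.78 + 4.72 - 2.39 + 4.13 - 8.45 = 1.79
Secondary income: -1.18 - 2.19 - 7.09 = -10.46
Current account = 9.81 + (-1.57) + 1.79 + (-10.46) = -0.43
(Excluded from the current account — financial account: borrowing by resident firms from foreign banks 16.26, domestic pension funds' purchases of foreign equities 8.75, purchases of foreign government bonds by domestic residents 8.57, acquisition of a foreign subsidiary by a resident firm (outward FDI) 14.27, new loans extended by domestic banks to foreign borrowers 6.61; capital account: acquisition of foreign patents and trademarks (non-produced assets) 1.44.)

-0.43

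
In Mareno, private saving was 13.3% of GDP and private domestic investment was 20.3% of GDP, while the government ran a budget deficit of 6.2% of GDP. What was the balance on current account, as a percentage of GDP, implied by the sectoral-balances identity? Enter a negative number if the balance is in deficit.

-13.2

By the sectoral-balances identity, CA = (S_private - I) + (T - G).
Private balance = 13.3 - 20.3 = -7.0
Government balance (T - G) = -6.2
CA = -7.0 + (-6.2) = -13.2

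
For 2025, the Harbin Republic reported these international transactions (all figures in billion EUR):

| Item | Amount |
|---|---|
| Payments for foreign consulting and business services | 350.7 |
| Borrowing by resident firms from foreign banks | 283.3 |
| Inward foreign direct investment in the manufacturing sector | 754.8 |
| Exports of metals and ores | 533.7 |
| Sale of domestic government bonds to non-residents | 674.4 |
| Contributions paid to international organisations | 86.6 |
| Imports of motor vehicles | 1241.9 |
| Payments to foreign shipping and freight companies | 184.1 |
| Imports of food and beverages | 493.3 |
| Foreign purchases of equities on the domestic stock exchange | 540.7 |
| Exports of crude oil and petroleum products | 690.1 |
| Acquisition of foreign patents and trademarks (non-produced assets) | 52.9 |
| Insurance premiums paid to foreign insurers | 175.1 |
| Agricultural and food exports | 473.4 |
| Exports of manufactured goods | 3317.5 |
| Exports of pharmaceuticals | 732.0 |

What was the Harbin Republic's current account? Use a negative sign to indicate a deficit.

3215.0

Goods: 690.1 - 493.3 + 533.7 + 732.0 + 473.4 + 3317.5 - 1241.9 = 4011.5
Services: -184.1 - 175.1 - 350.7 = -709.9
Secondary income: -86.6
Current account = 4011.5 + (-709.9) + (-86.6) = 3215.0
(Excluded from the current account — financial account: borrowing by resident firms from foreign banks 283.3, inward foreign direct investment in the manufacturing sector 754.8, sale of domestic government bonds to non-residents 674.4, foreign purchases of equities on the domestic stock exchange 540.7; capital account: acquisition of foreign patents and trademarks (non-produced assets) 52.9.)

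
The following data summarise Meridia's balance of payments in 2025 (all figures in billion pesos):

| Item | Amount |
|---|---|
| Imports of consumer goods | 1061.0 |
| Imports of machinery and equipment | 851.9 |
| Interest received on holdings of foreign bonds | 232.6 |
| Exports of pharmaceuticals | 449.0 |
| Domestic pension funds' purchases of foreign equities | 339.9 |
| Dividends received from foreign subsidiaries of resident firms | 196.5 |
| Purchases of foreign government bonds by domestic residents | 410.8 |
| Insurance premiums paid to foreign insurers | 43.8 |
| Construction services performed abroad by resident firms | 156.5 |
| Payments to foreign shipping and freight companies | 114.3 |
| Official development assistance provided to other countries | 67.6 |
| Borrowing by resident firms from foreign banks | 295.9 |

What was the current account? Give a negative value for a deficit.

-1104.0

Goods: -851.9 - 1061.0 + 449.0 = -1463.9
Services: -114.3 + 156.5 - 43.8 = -1.6
Primary income: 196.5 + 232.6 = 429.1
Secondary income: -67.6
Current account = (-1463.9) + (-1.6) + 429.1 + (-67.6) = -1104.0
(Excluded from the current account — financial account: domestic pension funds' purchases of foreign equities 339.9, purchases of foreign government bonds by domestic residents 410.8, borrowing by resident firms from foreign banks 295.9.)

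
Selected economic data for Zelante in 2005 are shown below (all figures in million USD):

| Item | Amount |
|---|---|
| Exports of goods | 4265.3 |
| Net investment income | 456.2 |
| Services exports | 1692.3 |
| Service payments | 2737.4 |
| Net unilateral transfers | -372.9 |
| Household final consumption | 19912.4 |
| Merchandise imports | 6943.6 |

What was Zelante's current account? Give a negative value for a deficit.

Goods balance = 4265.3 - 6943.6 = -2678.3
Services balance = 1692.3 - 2737.4 = -1045.1
Trade balance (goods + services) = -2678.3 + (-1045.1) = -3723.4
Net primary income = 456.2
Net secondary income = -372.9
Current account = -3723.4 + 456.2 + (-372.9) = -3640.1

-3640.1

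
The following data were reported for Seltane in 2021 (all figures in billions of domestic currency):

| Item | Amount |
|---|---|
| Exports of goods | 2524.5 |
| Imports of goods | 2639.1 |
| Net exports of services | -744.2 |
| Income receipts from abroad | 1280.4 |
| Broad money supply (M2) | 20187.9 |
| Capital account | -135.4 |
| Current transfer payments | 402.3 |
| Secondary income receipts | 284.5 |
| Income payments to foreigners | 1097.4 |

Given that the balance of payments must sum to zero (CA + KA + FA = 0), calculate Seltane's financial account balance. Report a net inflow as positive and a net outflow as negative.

Goods balance = 2524.5 - 2639.1 = -114.6
Services balance = -744.2
Trade balance (goods + services) = -114.6 + (-744.2) = -858.8
Net primary income = 1280.4 - 1097.4 = 183.0
Net secondary income = 284.5 - 402.3 = -117.8
Current account = -858.8 + 183.0 + (-117.8) = -793.6
Financial account = -(-793.6 + (-135.4)) = 929.0

929.0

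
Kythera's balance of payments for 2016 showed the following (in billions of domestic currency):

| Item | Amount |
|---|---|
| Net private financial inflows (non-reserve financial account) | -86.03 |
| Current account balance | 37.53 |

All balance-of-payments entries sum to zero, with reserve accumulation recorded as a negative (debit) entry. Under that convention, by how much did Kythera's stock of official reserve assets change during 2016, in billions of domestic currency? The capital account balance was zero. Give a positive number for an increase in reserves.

-48.50

Official reserve transactions balance = -(37.53 + (-86.03)) = 48.50
An accumulation of reserves is recorded as a debit (negative entry), so the change in the stock of reserves is the negative of that balance.
Change in official reserves = -(48.50) = -48.50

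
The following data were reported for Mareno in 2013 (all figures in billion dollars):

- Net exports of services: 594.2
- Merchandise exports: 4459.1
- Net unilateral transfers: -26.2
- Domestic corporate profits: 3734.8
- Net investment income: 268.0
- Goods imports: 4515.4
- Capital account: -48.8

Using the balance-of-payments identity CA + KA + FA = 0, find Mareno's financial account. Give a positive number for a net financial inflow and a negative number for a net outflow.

-730.9

Goods balance = 4459.1 - 4515.4 = -56.3
Services balance = 594.2
Trade balance (goods + services) = -56.3 + 594.2 = 537.9
Net primary income = 268.0
Net secondary income = -26.2
Current account = 537.9 + 268.0 + (-26.2) = 779.7
Financial account = -(779.7 + (-48.8)) = -730.9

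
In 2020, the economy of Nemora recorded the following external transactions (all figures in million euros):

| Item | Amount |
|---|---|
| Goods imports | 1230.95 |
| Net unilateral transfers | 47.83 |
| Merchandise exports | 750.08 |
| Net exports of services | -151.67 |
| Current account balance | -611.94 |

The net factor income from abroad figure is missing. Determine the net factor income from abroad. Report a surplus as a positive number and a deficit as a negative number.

Current account = goods balance + services balance + net primary income + net secondary income
Sum of the known components = -584.71
Net factor income from abroad = CA - (known components) = -611.94 - (-584.71) = -27.23

-27.23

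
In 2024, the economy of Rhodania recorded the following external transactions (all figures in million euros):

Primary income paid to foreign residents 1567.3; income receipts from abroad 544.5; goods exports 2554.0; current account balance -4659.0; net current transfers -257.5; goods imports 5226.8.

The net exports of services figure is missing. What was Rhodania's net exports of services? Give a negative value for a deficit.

Current account = goods balance + services balance + net primary income + net secondary income
Sum of the known components = -3953.1
Net exports of services = CA - (known components) = -4659.0 - (-3953.1) = -705.9

-705.9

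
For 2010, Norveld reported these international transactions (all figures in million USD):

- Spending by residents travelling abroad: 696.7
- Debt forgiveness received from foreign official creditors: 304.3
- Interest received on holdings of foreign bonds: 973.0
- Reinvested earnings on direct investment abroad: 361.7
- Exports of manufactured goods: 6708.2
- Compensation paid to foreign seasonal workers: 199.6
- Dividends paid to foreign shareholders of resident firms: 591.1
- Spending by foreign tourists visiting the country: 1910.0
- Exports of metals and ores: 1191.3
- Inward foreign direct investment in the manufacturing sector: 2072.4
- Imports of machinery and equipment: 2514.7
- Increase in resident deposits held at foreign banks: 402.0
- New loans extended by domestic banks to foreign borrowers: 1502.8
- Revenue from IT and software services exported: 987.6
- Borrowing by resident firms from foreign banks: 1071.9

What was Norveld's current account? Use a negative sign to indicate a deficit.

8129.7

Goods: -2514.7 + 1191.3 + 6708.2 = 5384.8
Services: 987.6 - 696.7 + 1910.0 = 2200.9
Primary income: -199.6 - 591.1 + 361.7 + 973.0 = 544.0
Current account = 5384.8 + 2200.9 + 544.0 = 8129.7
(Excluded from the current account — capital account: debt forgiveness received from foreign official creditors 304.3; financial account: inward foreign direct investment in the manufacturing sector 2072.4, increase in resident deposits held at foreign banks 402.0, new loans extended by domestic banks to foreign borrowers 1502.8, borrowing by resident firms from foreign banks 1071.9.)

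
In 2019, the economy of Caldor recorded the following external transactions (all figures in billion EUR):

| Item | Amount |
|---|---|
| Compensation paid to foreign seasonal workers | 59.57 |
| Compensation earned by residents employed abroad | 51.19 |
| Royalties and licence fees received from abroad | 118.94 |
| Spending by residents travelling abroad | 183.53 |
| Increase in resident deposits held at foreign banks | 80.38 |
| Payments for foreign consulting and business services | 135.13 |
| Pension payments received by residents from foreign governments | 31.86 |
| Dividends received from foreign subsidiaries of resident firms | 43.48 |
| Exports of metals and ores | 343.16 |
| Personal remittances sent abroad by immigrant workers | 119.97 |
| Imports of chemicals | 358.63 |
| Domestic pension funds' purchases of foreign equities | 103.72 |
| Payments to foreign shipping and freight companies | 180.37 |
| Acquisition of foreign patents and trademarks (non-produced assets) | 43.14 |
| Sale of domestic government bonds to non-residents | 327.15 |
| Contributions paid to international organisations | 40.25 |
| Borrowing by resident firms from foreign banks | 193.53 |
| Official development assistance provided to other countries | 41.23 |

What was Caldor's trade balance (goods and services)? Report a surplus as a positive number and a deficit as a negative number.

-395.56

Goods: 343.16 - 358.63 = -15.47
Services: -183.53 - 135.13 - 180.37 + 118.94 = -380.09
Trade balance = -15.47 + (-380.09) = -395.56
(Excluded from the trade balance — primary income: compensation paid to foreign seasonal workers 59.57, compensation earned by residents employed abroad 51.19, dividends received from foreign subsidiaries of resident firms 43.48; financial account: increase in resident deposits held at foreign banks 80.38, domestic pension funds' purchases of foreign equities 103.72, sale of domestic government bonds to non-residents 327.15, borrowing by resident firms from foreign banks 193.53; secondary income: pension payments received by residents from foreign governments 31.86, personal remittances sent abroad by immigrant workers 119.97, contributions paid to international organisations 40.25, official development assistance provided to other countries 41.23; capital account: acquisition of foreign patents and trademarks (non-produced assets) 43.14.)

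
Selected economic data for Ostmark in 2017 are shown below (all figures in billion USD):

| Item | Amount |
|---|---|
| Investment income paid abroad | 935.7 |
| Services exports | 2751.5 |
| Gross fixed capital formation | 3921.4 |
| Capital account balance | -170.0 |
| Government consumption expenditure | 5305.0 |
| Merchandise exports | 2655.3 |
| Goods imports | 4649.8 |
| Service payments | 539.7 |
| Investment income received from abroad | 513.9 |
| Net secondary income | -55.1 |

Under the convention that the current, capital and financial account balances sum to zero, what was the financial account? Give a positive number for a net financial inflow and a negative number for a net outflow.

Goods balance = 2655.3 - 4649.8 = -1994.5
Services balance = 2751.5 - 539.7 = 2211.8
Trade balance (goods + services) = -1994.5 + 2211.8 = 217.3
Net primary income = 513.9 - 935.7 = -421.8
Net secondary income = -55.1
Current account = 217.3 + (-421.8) + (-55.1) = -259.6
Financial account = -(-259.6 + (-170.0)) = 429.6

429.6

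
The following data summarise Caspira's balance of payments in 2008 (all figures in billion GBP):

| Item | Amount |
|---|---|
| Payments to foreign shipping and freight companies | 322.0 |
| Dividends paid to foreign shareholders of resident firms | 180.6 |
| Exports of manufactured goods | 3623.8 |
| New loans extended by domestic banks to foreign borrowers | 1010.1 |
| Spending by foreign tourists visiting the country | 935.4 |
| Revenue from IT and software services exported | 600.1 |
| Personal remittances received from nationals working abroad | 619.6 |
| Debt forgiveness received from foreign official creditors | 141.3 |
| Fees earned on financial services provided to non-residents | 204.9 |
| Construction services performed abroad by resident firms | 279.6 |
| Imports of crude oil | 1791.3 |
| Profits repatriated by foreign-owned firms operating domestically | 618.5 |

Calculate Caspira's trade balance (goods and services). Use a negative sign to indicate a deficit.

3530.5

Goods: -1791.3 + 3623.8 = 1832.5
Services: 204.9 - 322.0 + 279.6 + 935.4 + 600.1 = 1698.0
Trade balance = 1832.5 + 1698.0 = 3530.5
(Excluded from the trade balance — primary income: dividends paid to foreign shareholders of resident firms 180.6, profits repatriated by foreign-owned firms operating domestically 618.5; financial account: new loans extended by domestic banks to foreign borrowers 1010.1; secondary income: personal remittances received from nationals working abroad 619.6; capital account: debt forgiveness received from foreign official creditors 141.3.)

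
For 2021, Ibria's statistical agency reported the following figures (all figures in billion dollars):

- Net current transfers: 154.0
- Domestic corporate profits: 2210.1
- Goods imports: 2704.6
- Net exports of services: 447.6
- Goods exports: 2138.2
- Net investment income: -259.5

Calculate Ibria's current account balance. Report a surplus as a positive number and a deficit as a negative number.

-224.3

Goods balance = 2138.2 - 2704.6 = -566.4
Services balance = 447.6
Trade balance (goods + services) = -566.4 + 447.6 = -118.8
Net primary income = -259.5
Net secondary income = 154.0
Current account = -118.8 + (-259.5) + 154.0 = -224.3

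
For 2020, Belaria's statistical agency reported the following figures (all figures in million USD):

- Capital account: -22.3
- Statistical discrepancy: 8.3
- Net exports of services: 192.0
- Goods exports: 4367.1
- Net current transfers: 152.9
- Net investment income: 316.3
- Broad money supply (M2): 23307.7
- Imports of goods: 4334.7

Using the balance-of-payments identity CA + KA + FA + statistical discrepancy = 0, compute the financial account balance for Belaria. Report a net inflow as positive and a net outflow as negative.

Goods balance = 4367.1 - 4334.7 = 32.4
Services balance = 192.0
Trade balance (goods + services) = 32.4 + 192.0 = 224.4
Net primary income = 316.3
Net secondary income = 152.9
Current account = 224.4 + 316.3 + 152.9 = 693.6
Financial account = -(693.6 + (-22.3) + 8.3) = -679.6

-679.6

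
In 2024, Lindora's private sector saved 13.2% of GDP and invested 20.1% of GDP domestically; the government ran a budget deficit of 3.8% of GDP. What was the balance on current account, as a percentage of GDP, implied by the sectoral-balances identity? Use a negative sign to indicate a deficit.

By the sectoral-balances identity, CA = (S_private - I) + (T - G).
Private balance = 13.2 - 20.1 = -6.9
Government balance (T - G) = -3.8
CA = -6.9 + (-3.8) = -10.7

-10.7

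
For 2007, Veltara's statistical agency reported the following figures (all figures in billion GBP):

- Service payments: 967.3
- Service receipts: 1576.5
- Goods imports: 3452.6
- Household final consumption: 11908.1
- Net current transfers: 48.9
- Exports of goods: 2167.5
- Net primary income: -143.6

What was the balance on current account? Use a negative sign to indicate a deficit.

-770.6

Goods balance = 2167.5 - 3452.6 = -1285.1
Services balance = 1576.5 - 967.3 = 609.2
Trade balance (goods + services) = -1285.1 + 609.2 = -675.9
Net primary income = -143.6
Net secondary income = 48.9
Current account = -675.9 + (-143.6) + 48.9 = -770.6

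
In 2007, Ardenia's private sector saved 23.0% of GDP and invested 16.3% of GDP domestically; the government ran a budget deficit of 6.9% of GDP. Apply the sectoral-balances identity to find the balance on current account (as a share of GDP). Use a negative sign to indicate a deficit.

-0.2

By the sectoral-balances identity, CA = (S_private - I) + (T - G).
Private balance = 23.0 - 16.3 = 6.7
Government balance (T - G) = -6.9
CA = 6.7 + (-6.9) = -0.2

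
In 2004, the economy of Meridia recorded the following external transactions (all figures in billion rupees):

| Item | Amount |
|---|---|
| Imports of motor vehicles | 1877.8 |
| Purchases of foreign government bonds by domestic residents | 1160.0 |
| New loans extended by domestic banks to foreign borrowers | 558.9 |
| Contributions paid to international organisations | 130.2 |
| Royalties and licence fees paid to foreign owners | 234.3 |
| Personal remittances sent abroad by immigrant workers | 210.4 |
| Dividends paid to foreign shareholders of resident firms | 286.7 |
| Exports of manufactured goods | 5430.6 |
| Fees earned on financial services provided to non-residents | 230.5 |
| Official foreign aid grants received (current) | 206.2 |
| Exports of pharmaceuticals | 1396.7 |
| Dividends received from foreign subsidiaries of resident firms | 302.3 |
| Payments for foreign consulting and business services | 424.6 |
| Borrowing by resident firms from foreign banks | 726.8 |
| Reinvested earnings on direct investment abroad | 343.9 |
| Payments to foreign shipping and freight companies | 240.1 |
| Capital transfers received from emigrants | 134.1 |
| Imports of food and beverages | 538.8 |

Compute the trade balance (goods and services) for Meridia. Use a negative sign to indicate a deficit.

3742.2

Goods: -538.8 + 1396.7 + 5430.6 - 1877.8 = 4410.7
Services: -234.3 - 240.1 + 230.5 - 424.6 = -668.5
Trade balance = 4410.7 + (-668.5) = 3742.2
(Excluded from the trade balance — financial account: purchases of foreign government bonds by domestic residents 1160.0, new loans extended by domestic banks to foreign borrowers 558.9, borrowing by resident firms from foreign banks 726.8; secondary income: contributions paid to international organisations 130.2, personal remittances sent abroad by immigrant workers 210.4, official foreign aid grants received (current) 206.2; primary income: dividends paid to foreign shareholders of resident firms 286.7, dividends received from foreign subsidiaries of resident firms 302.3, reinvested earnings on direct investment abroad 343.9; capital account: capital transfers received from emigrants 134.1.)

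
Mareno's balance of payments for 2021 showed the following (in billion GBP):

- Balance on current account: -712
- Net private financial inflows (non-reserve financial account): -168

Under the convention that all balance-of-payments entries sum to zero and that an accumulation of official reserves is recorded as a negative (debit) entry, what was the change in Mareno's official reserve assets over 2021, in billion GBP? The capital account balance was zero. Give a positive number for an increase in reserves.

-880

Official reserve transactions balance = -((-712) + (-168)) = 880
An accumulation of reserves is recorded as a debit (negative entry), so the change in the stock of reserves is the negative of that balance.
Change in official reserves = -(880) = -880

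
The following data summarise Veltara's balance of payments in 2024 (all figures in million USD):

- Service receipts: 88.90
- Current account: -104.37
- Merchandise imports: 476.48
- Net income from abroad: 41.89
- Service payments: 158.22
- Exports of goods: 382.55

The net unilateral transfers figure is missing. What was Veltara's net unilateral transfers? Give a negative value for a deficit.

Current account = goods balance + services balance + net primary income + net secondary income
Sum of the known components = -121.36
Net unilateral transfers = CA - (known components) = -104.37 - (-121.36) = 16.99

16.99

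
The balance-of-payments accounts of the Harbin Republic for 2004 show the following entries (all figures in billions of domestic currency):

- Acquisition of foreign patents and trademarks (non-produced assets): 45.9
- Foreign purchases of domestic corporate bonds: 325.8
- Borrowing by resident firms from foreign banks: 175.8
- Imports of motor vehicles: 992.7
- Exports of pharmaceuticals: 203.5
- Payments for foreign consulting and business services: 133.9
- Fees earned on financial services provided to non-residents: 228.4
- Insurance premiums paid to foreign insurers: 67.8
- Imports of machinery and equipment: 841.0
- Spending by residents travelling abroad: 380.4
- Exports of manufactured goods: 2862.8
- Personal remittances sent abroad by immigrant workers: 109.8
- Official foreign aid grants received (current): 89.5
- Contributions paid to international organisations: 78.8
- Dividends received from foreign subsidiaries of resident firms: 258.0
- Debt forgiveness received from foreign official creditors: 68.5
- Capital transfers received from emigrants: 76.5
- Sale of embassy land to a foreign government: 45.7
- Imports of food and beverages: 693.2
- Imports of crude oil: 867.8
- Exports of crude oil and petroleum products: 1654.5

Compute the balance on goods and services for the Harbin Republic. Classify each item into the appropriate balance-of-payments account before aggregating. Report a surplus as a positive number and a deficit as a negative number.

972.4

Goods: 203.5 - 841.0 - 992.7 + 2862.8 + 1654.5 - 693.2 - 867.8 = 1326.1
Services: -67.8 + 228.4 - 380.4 - 133.9 = -353.7
Trade balance = 1326.1 + (-353.7) = 972.4
(Excluded from the trade balance — capital account: acquisition of foreign patents and trademarks (non-produced assets) 45.9, debt forgiveness received from foreign official creditors 68.5, capital transfers received from emigrants 76.5, sale of embassy land to a foreign government 45.7; financial account: foreign purchases of domestic corporate bonds 325.8, borrowing by resident firms from foreign banks 175.8; secondary income: personal remittances sent abroad by immigrant workers 109.8, official foreign aid grants received (current) 89.5, contributions paid to international organisations 78.8; primary income: dividends received from foreign subsidiaries of resident firms 258.0.)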